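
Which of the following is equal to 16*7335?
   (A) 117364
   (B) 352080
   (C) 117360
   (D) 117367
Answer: C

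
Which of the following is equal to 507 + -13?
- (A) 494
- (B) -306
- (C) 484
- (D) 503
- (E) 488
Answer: A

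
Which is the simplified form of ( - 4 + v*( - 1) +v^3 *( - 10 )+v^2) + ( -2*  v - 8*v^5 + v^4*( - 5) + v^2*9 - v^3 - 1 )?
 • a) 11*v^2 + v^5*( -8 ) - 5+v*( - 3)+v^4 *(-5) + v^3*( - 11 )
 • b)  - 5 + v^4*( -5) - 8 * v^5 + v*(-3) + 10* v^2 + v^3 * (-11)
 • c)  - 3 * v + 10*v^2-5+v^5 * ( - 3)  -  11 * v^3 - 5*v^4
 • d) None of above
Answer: b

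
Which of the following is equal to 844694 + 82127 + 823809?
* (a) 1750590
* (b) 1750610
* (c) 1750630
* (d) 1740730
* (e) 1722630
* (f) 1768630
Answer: c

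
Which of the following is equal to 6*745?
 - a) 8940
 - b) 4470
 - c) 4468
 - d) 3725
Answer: b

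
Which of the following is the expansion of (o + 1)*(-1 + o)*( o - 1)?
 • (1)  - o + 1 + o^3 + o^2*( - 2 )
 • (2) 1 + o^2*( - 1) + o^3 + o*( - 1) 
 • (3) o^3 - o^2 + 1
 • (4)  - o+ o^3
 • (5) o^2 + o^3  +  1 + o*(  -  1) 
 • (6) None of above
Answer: 2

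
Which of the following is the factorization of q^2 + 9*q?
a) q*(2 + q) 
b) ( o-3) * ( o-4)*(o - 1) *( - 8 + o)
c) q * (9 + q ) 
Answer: c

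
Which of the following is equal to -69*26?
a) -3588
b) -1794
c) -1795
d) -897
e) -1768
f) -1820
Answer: b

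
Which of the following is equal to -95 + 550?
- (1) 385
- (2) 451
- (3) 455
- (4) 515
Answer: 3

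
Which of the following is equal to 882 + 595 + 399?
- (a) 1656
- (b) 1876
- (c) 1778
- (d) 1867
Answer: b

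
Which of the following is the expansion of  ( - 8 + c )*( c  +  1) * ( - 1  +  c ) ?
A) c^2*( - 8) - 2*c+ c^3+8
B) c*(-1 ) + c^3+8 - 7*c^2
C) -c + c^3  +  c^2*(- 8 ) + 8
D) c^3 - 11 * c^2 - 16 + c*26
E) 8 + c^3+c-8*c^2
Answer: C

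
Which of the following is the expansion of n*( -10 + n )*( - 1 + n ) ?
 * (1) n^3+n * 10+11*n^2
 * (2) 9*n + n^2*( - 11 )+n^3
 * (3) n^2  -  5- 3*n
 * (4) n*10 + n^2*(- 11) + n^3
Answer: 4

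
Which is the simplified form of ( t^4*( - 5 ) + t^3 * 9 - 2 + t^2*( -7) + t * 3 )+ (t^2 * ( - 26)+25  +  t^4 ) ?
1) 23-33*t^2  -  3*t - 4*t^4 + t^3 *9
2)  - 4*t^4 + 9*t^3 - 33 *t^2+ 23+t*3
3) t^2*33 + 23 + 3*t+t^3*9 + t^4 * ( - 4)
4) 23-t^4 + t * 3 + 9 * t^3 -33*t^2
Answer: 2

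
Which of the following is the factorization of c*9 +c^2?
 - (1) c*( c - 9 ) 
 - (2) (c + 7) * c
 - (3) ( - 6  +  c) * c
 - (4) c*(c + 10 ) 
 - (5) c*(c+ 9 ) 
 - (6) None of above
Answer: 5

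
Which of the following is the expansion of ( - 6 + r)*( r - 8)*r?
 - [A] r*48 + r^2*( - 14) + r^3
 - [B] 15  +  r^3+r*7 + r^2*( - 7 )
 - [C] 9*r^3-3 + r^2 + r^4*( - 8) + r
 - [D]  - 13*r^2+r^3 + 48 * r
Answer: A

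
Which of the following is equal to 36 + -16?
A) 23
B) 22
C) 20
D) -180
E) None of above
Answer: C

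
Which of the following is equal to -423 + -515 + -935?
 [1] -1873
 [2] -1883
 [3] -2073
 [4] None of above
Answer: 1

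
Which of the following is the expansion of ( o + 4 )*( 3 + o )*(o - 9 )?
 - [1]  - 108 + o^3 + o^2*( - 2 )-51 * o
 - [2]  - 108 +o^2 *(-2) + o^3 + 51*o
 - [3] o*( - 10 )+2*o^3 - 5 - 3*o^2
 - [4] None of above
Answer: 1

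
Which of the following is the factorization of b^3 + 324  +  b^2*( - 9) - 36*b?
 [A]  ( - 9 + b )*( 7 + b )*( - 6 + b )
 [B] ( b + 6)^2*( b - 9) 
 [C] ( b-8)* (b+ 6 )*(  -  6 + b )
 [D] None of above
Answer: D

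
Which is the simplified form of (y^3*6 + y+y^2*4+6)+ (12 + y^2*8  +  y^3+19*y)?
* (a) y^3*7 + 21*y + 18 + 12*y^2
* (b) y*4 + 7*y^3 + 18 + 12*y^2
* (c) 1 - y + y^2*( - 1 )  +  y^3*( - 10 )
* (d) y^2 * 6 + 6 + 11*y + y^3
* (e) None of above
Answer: e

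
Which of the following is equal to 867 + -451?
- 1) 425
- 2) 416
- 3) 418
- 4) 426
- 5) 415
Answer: 2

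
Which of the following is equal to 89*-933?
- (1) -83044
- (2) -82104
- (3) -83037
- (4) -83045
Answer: 3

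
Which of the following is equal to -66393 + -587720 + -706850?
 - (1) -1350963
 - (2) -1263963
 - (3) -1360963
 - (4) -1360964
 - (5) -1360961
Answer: 3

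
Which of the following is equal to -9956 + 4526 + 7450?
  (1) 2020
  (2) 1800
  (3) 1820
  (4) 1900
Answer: 1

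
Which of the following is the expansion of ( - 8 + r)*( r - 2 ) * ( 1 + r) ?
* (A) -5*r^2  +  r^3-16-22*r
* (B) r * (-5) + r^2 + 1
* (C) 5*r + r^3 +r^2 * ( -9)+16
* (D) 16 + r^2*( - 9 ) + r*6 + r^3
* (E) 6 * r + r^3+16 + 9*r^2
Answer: D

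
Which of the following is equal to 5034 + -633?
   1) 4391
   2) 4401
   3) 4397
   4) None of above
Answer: 2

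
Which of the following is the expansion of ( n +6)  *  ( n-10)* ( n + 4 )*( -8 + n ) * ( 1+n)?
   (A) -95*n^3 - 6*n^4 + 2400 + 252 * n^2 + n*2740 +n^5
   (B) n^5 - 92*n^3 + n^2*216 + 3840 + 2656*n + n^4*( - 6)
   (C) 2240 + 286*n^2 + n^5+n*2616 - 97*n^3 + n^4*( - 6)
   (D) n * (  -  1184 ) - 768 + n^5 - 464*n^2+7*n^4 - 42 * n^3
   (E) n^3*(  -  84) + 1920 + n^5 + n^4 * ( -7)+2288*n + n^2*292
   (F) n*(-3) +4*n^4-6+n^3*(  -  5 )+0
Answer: E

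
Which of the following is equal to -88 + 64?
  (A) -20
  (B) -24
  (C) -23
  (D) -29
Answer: B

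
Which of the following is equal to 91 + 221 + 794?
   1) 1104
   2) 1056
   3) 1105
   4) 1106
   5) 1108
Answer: 4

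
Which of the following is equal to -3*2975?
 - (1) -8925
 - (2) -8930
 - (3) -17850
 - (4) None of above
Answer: 1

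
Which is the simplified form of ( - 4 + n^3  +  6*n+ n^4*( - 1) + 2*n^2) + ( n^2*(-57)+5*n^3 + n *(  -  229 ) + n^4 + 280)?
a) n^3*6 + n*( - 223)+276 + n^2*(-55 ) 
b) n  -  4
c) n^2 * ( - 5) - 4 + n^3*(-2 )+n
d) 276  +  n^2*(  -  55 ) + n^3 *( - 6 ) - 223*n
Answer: a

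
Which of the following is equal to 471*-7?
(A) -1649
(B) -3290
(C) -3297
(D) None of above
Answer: C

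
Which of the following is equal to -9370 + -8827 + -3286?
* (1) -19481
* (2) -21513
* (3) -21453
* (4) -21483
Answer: 4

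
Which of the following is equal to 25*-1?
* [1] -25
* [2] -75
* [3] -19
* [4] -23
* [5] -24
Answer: 1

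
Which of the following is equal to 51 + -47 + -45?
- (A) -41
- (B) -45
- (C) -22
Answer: A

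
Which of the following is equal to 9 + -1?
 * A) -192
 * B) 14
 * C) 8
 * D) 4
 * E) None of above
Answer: C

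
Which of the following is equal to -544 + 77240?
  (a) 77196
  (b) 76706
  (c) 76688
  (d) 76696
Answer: d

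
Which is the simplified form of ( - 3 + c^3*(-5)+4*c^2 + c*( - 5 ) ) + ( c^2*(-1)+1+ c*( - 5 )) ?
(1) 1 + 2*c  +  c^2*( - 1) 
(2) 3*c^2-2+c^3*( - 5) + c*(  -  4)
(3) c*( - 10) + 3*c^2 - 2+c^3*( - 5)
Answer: 3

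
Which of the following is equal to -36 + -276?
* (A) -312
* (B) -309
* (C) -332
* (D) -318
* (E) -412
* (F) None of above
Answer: A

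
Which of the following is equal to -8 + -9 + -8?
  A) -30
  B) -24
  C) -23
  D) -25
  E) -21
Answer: D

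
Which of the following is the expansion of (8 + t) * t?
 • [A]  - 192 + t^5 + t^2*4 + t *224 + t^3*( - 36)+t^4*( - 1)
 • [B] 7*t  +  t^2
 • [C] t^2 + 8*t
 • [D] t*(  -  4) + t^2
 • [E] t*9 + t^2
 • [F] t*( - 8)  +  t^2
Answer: C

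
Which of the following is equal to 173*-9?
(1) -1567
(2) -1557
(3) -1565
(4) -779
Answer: 2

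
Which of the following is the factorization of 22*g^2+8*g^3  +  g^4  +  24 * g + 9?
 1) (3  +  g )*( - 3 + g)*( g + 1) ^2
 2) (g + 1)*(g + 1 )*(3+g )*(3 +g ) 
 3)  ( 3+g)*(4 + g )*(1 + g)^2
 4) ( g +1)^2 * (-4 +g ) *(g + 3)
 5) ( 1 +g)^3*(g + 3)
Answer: 2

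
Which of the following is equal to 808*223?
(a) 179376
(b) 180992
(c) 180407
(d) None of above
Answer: d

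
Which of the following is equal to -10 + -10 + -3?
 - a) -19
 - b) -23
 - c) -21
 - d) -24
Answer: b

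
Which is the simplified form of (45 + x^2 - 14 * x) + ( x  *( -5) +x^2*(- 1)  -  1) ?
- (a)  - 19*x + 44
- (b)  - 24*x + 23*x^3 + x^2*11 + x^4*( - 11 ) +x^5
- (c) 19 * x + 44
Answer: a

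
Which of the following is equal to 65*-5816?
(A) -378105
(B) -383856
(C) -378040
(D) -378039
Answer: C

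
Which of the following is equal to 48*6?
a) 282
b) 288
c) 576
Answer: b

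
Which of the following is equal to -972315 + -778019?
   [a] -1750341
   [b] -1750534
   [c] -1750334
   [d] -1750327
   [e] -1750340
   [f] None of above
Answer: c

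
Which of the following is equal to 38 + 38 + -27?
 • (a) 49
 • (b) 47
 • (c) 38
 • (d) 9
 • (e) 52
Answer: a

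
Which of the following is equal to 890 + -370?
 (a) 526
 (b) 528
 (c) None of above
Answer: c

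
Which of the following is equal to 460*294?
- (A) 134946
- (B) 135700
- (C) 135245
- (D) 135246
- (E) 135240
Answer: E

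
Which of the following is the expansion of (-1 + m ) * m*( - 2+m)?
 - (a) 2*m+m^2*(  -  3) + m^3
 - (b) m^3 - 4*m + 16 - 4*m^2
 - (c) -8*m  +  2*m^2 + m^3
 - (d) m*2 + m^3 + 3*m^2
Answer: a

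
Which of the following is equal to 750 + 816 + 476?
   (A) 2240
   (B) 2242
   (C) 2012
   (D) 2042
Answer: D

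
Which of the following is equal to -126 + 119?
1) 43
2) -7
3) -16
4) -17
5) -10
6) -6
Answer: 2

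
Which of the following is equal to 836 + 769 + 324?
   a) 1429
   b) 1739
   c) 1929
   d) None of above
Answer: c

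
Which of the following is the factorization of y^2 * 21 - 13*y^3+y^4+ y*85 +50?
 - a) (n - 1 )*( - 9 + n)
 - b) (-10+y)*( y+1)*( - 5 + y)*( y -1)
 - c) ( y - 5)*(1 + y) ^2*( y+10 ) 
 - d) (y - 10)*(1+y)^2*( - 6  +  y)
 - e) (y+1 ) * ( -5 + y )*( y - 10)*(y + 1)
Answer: e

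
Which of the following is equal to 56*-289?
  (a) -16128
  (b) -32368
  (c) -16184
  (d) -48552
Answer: c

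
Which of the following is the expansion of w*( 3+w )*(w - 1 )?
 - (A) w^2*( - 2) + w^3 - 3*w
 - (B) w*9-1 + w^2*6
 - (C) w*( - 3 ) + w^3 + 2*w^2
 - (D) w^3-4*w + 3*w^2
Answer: C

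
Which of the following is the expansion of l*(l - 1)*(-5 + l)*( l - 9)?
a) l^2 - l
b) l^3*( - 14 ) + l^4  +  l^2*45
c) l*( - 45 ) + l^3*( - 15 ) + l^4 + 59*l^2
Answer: c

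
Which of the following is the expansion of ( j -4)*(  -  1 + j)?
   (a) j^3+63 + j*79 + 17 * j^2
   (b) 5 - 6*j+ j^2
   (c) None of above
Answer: c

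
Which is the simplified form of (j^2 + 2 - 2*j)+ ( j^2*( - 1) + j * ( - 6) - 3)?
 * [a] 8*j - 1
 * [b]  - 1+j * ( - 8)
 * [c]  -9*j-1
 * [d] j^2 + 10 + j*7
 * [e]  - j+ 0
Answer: b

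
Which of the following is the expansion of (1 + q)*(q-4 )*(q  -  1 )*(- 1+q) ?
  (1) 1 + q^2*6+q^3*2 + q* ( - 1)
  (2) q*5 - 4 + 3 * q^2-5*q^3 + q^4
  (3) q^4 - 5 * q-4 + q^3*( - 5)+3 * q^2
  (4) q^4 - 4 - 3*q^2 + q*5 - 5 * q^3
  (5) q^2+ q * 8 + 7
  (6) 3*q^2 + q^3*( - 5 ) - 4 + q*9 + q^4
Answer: 2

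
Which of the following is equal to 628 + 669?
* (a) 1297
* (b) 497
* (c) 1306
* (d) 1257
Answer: a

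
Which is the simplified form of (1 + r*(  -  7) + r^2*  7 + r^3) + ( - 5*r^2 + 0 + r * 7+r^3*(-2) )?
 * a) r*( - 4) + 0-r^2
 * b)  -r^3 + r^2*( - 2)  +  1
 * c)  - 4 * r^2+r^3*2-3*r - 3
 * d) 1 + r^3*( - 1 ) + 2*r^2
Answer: d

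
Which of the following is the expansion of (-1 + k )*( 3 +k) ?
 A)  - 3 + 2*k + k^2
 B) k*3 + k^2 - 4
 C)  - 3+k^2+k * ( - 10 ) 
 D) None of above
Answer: A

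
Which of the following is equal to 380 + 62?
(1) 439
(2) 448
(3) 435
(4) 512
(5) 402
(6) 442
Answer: 6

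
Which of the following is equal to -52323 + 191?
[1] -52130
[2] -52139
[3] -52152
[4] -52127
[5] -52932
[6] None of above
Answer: 6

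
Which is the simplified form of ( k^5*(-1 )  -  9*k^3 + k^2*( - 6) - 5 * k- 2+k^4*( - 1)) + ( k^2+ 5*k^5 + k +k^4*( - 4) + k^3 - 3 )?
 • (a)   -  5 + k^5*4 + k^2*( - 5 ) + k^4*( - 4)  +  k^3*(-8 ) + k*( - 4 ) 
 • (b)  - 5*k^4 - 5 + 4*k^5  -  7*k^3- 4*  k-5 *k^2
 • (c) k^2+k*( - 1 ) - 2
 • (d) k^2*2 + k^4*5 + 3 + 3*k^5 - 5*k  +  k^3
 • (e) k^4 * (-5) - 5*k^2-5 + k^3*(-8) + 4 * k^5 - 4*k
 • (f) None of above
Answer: e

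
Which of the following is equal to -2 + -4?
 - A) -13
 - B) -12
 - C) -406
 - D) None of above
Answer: D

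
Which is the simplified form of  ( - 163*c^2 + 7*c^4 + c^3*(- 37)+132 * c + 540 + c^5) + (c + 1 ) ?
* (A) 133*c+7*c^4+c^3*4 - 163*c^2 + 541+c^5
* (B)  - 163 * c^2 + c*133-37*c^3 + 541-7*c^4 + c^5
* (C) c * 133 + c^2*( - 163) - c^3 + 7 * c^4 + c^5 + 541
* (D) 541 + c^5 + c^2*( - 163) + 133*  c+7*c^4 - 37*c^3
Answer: D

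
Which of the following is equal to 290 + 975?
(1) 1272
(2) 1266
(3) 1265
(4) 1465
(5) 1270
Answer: 3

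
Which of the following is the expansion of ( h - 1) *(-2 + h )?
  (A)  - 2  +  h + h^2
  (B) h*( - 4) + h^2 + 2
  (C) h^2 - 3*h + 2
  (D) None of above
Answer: C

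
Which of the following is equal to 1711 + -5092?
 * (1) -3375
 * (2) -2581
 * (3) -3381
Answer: 3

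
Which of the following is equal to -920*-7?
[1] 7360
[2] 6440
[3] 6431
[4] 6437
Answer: 2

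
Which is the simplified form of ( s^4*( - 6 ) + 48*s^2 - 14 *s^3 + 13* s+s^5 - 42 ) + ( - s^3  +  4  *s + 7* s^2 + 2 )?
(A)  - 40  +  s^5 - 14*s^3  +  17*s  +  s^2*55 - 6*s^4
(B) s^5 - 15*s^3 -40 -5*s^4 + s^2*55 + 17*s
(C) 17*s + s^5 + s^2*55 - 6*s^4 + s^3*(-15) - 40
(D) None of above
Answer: C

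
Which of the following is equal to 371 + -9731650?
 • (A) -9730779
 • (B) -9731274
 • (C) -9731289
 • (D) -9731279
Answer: D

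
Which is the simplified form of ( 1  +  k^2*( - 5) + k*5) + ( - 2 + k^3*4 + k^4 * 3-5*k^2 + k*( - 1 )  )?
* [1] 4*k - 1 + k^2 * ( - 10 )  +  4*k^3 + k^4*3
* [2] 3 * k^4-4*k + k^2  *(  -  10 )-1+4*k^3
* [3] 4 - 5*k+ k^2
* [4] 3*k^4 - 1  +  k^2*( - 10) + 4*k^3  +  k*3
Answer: 1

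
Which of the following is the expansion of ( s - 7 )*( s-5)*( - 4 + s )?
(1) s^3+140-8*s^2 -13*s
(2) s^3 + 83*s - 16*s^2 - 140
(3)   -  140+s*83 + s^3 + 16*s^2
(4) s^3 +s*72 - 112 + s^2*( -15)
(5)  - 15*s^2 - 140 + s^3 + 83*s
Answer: 2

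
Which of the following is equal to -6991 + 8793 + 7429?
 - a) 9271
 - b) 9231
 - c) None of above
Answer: b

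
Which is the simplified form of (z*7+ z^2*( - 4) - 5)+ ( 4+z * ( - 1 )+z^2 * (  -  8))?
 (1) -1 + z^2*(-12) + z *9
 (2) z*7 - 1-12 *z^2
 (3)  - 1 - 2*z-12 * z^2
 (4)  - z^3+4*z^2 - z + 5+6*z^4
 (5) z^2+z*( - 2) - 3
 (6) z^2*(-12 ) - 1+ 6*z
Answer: 6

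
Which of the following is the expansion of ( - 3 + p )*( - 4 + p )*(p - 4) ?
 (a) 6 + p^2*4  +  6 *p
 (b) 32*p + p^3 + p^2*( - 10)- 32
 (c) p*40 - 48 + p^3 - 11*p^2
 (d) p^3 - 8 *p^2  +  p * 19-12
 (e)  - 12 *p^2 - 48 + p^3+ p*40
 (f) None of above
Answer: c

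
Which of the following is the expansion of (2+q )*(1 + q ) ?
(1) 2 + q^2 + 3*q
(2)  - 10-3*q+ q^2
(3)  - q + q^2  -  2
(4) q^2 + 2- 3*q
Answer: 1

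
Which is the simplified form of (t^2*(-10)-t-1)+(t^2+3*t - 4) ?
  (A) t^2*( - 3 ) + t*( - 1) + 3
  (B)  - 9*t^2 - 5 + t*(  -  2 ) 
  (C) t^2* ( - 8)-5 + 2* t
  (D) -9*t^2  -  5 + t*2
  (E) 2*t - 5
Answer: D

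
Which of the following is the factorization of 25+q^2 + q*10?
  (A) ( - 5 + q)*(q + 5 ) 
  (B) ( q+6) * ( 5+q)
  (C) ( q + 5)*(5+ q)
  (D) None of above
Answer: C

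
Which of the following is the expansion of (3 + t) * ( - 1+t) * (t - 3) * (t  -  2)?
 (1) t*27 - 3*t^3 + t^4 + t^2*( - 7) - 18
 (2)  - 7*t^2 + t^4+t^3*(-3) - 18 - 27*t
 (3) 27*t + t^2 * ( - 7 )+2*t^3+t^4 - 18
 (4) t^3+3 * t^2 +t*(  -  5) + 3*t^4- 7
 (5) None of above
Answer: 1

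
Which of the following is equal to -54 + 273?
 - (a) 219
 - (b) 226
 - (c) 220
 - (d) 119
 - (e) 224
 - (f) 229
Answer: a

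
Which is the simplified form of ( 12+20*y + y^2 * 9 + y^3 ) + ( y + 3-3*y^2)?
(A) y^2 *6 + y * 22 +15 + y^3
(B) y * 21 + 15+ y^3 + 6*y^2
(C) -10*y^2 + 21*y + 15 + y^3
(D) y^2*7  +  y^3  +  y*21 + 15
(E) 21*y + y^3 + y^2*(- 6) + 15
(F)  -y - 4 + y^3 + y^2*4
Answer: B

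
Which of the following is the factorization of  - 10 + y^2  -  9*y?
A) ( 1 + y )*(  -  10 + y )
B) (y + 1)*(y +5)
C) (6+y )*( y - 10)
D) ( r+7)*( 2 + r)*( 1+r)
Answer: A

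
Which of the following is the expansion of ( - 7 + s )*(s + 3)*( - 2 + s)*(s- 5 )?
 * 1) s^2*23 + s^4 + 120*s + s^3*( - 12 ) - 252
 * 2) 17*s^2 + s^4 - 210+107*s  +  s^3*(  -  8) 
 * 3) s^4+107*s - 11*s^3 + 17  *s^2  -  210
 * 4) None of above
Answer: 3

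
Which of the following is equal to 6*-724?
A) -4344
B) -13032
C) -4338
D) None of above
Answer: A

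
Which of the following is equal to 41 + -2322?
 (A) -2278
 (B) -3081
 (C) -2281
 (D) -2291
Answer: C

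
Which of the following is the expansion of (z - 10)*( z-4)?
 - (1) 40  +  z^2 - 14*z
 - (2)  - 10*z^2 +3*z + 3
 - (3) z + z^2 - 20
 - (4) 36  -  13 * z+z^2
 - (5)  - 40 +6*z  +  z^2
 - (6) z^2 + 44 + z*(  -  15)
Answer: 1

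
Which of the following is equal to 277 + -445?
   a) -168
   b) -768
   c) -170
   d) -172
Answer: a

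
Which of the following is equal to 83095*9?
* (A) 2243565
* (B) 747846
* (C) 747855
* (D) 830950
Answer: C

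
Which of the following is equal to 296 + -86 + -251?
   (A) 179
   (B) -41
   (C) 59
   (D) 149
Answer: B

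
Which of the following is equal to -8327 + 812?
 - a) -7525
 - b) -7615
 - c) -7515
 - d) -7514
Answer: c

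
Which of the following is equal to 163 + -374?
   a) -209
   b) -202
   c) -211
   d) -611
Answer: c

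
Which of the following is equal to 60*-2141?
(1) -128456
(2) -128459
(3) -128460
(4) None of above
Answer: 3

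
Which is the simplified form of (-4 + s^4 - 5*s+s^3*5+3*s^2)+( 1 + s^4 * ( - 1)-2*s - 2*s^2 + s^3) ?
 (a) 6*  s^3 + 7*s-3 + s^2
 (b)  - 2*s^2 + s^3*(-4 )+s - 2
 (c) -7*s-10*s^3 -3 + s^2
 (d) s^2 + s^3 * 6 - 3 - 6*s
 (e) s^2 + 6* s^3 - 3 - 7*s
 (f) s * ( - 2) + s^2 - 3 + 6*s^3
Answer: e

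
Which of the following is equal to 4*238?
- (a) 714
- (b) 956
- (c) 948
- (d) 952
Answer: d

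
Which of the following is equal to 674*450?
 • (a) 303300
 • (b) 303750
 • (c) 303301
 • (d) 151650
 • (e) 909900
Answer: a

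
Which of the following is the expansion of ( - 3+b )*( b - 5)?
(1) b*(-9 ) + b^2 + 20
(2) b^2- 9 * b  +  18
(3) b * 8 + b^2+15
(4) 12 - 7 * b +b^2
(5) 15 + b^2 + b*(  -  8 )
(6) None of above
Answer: 5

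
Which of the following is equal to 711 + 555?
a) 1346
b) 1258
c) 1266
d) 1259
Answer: c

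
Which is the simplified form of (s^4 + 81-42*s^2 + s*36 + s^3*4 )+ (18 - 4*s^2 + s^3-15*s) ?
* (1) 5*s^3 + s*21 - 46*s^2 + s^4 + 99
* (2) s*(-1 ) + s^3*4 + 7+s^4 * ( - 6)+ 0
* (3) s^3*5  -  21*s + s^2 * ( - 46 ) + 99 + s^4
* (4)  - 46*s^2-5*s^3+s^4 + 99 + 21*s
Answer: 1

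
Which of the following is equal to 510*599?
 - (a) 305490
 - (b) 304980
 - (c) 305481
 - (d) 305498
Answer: a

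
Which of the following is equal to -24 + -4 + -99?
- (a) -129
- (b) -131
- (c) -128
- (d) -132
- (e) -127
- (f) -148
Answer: e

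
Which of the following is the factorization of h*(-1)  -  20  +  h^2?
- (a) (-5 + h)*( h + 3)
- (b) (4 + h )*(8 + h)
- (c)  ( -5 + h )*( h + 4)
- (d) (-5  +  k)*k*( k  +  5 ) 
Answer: c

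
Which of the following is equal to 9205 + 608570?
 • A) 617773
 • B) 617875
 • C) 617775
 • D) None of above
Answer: C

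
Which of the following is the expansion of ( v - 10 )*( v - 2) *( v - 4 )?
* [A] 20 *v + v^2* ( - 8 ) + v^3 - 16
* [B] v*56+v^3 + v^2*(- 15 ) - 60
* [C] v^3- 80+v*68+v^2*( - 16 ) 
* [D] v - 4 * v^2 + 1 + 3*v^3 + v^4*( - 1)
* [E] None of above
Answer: C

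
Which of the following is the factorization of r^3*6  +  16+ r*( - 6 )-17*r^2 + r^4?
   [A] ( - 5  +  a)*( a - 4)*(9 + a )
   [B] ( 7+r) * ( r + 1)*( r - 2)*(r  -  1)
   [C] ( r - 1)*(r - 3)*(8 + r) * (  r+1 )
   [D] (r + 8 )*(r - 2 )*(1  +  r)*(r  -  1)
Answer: D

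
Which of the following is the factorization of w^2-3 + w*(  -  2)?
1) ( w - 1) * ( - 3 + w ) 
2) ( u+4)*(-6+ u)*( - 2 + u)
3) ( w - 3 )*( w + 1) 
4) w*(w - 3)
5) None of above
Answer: 3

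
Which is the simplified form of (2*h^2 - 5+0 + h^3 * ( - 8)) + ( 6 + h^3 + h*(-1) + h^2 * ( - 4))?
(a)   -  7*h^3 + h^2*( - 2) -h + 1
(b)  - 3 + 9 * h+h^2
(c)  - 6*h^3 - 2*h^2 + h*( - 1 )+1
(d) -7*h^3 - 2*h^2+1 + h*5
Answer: a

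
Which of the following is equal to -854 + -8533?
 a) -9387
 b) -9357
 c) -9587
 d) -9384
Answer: a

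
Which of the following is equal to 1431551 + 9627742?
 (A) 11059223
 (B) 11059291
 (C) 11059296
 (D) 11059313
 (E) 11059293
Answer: E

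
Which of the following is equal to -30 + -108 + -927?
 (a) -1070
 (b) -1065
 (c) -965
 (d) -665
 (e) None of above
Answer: b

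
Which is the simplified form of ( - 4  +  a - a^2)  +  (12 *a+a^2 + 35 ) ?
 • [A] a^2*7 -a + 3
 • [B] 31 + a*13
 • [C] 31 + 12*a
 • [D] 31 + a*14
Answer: B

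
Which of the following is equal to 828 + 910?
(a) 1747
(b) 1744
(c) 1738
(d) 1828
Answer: c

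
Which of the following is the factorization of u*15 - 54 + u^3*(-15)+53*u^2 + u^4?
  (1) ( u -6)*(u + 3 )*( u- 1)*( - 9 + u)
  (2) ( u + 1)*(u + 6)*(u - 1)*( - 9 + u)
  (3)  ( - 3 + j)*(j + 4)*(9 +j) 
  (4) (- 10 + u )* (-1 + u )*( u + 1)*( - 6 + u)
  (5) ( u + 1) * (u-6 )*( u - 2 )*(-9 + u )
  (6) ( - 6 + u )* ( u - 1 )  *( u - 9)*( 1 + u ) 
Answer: 6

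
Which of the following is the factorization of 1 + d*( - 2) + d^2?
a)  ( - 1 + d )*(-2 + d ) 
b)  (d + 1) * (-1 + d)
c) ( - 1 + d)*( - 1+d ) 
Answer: c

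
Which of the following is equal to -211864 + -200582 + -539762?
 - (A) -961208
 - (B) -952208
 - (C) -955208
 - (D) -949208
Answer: B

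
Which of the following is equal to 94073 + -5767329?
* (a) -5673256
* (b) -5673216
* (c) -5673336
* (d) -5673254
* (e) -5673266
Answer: a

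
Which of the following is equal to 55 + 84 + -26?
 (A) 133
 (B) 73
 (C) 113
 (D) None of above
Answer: C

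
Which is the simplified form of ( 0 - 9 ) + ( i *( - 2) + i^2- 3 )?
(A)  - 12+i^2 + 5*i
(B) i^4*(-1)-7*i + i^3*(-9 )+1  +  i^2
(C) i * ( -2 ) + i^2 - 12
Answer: C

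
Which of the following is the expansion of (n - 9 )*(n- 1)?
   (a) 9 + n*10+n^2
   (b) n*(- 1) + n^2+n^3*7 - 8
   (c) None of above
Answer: c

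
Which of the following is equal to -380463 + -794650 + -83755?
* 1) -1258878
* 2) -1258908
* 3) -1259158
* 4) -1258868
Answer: 4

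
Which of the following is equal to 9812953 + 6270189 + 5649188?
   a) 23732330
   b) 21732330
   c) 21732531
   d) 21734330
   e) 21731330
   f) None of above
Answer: b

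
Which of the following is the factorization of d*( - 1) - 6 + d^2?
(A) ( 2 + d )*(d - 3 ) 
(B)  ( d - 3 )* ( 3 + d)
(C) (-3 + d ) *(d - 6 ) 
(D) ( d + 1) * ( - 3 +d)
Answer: A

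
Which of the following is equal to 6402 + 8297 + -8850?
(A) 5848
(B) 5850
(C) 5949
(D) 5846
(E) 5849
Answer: E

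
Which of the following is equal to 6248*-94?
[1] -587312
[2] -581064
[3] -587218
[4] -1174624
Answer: 1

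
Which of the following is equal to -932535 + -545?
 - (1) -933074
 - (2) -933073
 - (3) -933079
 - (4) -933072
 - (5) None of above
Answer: 5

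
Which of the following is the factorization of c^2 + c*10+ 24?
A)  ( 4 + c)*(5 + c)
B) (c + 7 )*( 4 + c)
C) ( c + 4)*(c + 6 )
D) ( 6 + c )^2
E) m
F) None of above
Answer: C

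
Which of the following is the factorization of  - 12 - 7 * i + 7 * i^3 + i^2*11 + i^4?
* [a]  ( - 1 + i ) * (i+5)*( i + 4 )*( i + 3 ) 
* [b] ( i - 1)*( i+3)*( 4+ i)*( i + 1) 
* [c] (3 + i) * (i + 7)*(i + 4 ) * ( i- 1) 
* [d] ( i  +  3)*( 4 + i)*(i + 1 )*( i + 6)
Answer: b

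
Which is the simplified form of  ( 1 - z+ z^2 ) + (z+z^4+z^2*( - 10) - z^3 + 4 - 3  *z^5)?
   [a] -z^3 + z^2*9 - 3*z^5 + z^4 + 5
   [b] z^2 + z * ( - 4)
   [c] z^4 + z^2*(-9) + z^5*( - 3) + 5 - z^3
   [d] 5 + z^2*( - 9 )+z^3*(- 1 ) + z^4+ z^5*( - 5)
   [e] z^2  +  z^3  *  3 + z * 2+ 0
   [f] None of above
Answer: c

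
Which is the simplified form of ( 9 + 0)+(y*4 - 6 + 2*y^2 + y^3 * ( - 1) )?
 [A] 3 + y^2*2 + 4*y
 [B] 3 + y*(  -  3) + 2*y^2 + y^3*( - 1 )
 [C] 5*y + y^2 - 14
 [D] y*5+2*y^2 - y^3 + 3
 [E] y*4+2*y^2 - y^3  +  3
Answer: E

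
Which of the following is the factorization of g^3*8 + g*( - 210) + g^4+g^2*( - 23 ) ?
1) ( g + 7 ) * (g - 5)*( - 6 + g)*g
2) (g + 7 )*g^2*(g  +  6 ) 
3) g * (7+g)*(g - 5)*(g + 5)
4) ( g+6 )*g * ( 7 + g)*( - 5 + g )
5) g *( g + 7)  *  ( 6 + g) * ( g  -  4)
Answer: 4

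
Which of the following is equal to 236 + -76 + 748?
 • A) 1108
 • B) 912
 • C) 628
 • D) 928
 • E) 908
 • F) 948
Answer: E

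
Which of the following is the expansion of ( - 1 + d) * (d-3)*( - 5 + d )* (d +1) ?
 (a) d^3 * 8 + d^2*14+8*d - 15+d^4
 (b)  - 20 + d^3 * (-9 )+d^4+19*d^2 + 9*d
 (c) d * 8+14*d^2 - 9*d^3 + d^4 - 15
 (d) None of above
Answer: d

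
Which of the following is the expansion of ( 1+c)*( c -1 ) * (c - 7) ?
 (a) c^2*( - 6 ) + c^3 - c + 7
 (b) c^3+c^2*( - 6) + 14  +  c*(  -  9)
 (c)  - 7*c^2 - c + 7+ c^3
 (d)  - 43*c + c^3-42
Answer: c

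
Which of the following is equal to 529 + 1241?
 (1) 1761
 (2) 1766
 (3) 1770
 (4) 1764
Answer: 3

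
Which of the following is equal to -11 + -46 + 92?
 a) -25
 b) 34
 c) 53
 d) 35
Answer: d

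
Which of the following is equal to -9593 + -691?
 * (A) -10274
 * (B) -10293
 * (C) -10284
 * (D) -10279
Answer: C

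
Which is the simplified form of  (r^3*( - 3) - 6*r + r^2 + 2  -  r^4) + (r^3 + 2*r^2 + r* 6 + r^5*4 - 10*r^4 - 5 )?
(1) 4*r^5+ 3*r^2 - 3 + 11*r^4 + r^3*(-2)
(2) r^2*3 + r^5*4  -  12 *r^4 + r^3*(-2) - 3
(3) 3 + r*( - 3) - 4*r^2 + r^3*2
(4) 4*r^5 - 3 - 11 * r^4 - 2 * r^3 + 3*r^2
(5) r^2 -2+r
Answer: 4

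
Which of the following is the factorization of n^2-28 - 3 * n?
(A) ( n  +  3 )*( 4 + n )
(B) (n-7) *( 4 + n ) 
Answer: B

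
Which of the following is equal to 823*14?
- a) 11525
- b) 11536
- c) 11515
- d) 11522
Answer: d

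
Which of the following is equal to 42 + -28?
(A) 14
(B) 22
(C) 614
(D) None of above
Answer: A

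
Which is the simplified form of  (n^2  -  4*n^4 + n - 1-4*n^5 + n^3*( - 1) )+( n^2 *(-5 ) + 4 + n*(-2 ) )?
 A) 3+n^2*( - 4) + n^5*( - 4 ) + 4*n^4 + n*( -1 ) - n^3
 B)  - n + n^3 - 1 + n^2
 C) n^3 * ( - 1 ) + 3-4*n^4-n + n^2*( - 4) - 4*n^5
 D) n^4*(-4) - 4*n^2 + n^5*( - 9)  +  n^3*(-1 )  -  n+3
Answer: C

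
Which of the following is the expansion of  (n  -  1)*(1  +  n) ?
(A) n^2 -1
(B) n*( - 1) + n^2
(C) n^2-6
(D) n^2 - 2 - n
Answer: A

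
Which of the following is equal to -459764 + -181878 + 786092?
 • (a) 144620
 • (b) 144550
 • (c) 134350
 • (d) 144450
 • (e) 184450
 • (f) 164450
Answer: d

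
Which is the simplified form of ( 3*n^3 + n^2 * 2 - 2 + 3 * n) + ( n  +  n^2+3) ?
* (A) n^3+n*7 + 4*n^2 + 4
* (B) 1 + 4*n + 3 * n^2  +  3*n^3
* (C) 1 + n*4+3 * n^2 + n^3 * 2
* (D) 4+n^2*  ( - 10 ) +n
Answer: B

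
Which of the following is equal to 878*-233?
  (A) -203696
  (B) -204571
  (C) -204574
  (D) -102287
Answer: C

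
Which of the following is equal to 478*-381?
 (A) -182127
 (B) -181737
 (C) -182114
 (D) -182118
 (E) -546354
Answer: D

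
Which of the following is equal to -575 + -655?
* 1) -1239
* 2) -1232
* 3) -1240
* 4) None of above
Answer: 4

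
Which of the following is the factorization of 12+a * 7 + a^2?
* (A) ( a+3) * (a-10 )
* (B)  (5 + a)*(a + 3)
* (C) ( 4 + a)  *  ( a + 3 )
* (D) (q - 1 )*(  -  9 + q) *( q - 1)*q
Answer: C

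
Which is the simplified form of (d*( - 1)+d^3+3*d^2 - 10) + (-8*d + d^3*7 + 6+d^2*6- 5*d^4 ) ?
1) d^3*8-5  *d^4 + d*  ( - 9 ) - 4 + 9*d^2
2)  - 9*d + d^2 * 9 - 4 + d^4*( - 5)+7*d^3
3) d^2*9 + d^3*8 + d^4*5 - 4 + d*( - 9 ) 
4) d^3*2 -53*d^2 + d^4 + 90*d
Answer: 1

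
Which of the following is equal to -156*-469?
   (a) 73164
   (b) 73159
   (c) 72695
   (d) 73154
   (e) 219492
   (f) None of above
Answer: a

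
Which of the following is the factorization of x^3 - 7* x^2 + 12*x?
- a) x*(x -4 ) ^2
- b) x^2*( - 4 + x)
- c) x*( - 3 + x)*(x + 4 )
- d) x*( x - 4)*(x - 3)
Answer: d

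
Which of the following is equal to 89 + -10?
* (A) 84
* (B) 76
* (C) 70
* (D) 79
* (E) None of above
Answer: D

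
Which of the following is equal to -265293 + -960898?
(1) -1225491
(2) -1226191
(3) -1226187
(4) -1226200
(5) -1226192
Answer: 2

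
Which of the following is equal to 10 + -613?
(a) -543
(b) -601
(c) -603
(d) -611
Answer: c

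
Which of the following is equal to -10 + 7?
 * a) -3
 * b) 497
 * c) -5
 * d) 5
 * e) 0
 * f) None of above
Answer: a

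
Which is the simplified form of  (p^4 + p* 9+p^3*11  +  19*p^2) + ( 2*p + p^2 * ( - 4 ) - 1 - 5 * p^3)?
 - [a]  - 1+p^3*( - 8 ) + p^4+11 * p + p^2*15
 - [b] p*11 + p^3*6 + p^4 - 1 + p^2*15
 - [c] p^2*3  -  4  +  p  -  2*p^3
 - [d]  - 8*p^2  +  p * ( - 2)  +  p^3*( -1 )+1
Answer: b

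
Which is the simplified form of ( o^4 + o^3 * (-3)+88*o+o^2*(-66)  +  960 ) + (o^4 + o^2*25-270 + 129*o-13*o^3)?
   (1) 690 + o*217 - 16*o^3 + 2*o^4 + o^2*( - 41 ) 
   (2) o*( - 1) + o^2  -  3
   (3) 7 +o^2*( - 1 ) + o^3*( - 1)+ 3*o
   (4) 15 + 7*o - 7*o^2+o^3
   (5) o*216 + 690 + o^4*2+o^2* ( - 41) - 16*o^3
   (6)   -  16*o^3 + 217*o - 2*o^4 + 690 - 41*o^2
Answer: 1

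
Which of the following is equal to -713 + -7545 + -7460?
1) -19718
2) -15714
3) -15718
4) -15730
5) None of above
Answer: 3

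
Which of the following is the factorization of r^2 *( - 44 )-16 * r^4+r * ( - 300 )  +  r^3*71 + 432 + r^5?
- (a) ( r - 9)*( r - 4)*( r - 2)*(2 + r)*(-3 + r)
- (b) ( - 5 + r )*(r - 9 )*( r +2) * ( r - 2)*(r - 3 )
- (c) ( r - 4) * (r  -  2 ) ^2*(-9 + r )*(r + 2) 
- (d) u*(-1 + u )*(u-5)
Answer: a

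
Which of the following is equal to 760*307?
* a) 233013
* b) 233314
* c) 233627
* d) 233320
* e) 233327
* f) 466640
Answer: d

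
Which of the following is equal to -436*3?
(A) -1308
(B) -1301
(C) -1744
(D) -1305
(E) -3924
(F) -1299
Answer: A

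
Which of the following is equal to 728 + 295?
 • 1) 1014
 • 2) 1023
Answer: 2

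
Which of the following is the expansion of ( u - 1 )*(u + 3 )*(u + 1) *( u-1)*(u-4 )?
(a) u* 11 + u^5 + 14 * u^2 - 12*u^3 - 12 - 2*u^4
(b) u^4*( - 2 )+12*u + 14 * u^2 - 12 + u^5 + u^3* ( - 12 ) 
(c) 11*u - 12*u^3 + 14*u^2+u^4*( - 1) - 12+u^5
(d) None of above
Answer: a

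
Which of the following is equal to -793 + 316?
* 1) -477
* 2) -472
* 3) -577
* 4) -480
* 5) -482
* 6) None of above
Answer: 1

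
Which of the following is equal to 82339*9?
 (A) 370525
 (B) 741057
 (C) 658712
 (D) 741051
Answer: D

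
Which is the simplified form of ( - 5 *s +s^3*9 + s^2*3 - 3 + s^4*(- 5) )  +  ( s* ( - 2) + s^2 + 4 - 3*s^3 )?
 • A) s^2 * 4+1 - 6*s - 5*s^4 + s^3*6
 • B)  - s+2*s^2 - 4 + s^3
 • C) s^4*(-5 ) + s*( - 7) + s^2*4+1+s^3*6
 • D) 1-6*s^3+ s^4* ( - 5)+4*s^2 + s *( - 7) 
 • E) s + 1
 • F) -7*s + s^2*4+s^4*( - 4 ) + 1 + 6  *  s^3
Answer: C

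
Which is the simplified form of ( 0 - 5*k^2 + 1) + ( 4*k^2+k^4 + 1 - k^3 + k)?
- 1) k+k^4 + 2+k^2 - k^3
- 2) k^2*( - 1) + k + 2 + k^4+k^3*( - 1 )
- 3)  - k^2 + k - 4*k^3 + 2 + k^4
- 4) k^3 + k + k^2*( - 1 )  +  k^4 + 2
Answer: 2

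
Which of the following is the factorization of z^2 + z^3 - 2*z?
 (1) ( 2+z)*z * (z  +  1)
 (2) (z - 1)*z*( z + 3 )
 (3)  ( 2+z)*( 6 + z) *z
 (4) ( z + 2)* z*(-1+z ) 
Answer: 4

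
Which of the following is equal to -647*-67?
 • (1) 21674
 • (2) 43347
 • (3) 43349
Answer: 3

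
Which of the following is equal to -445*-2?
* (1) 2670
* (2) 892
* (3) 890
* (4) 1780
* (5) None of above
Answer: 3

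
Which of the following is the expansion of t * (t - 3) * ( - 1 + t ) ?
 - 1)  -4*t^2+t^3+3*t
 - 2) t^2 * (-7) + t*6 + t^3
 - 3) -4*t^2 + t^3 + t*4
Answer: 1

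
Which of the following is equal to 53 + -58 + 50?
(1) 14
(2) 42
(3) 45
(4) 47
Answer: 3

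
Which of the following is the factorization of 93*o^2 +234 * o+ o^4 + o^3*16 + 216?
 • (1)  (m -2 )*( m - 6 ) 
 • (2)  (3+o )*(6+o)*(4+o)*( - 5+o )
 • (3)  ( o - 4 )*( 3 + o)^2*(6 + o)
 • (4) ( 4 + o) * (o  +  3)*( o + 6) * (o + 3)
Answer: 4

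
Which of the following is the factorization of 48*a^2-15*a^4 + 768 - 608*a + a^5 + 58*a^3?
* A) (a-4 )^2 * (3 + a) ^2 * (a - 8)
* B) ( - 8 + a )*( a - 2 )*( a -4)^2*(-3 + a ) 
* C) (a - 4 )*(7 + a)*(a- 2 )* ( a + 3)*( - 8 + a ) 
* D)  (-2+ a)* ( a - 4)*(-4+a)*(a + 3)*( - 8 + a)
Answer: D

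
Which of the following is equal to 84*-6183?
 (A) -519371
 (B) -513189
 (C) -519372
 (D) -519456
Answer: C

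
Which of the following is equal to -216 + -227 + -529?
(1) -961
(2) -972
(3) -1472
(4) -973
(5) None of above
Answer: 2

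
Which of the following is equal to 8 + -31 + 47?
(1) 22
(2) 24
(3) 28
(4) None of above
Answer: 2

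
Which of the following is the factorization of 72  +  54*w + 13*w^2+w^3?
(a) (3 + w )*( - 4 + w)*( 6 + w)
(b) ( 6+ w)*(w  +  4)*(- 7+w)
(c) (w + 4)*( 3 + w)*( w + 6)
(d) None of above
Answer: c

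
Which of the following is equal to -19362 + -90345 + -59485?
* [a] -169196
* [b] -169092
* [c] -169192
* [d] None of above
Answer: c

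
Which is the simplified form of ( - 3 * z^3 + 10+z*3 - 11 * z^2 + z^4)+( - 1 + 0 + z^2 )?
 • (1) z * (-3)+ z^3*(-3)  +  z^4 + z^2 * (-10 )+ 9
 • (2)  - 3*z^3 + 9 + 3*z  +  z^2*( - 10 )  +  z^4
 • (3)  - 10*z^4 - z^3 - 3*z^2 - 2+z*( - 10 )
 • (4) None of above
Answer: 2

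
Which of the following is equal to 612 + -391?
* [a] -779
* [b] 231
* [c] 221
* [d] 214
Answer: c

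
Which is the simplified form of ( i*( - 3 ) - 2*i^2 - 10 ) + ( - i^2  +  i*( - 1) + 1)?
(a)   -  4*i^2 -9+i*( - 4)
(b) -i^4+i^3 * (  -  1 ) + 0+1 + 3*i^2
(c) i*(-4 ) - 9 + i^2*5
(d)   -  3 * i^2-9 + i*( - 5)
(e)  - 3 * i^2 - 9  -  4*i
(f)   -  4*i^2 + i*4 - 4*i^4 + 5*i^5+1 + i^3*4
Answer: e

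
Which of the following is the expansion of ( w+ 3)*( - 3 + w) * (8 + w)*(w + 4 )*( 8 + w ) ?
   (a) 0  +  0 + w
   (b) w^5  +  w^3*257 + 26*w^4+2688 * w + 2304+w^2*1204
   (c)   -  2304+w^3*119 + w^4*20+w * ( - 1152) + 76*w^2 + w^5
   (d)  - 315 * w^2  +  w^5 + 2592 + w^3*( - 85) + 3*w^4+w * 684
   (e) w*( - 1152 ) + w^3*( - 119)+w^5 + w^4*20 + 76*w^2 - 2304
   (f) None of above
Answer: c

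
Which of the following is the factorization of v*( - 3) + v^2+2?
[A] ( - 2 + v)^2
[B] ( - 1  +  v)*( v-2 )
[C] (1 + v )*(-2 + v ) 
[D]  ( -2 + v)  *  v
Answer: B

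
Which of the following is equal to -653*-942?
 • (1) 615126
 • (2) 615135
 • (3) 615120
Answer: 1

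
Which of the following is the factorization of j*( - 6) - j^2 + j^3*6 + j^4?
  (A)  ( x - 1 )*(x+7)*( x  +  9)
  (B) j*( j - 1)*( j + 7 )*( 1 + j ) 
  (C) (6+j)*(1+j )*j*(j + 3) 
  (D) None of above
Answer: D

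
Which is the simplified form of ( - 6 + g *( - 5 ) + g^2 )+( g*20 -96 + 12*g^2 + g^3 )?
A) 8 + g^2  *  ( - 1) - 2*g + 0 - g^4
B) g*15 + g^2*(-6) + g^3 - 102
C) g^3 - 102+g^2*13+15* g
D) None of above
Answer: C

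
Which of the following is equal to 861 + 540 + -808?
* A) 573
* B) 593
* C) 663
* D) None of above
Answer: B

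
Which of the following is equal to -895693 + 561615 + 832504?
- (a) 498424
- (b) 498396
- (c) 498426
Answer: c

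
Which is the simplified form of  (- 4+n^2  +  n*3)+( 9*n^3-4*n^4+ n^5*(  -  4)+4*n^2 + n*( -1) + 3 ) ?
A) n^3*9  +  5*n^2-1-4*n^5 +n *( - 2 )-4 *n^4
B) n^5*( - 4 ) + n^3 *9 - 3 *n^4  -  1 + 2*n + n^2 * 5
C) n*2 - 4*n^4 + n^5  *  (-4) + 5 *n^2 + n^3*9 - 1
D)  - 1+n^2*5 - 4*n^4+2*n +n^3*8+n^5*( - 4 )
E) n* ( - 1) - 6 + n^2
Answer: C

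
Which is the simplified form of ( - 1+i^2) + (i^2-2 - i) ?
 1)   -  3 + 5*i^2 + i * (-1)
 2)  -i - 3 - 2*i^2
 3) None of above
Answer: 3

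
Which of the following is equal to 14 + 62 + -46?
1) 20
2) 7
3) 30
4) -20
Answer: 3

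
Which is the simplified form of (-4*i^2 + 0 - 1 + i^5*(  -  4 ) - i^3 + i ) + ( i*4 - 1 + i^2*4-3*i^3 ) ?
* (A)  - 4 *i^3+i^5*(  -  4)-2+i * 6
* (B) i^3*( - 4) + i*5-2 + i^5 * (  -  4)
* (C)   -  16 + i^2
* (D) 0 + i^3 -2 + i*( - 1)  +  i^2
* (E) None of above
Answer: B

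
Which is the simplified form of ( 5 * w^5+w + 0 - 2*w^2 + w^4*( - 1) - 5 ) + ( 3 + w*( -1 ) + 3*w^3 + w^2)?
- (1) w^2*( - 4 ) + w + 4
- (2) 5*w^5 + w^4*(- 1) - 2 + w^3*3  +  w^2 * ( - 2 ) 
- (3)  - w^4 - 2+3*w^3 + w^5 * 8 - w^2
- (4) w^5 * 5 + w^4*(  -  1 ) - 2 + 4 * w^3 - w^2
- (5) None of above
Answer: 5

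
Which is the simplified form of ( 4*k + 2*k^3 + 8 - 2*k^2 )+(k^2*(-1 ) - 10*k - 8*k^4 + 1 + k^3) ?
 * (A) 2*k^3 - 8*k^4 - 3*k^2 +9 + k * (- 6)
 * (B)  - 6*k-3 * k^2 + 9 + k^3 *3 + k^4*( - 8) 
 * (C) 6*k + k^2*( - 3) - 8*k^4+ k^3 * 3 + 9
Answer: B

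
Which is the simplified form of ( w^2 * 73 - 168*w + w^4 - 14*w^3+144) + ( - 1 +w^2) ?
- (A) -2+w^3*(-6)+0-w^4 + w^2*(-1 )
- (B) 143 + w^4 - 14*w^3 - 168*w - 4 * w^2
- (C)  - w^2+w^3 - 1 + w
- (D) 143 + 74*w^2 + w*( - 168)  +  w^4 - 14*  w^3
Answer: D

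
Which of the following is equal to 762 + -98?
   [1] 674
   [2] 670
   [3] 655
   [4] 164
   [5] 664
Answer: 5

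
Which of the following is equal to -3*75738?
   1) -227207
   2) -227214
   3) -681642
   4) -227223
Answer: 2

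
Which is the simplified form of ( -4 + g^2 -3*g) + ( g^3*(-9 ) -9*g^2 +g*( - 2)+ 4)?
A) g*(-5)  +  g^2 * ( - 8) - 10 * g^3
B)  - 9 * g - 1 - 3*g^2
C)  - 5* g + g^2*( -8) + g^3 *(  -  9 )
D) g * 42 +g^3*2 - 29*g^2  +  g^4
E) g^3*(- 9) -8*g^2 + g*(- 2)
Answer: C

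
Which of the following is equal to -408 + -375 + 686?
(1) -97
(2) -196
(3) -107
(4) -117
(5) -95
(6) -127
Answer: 1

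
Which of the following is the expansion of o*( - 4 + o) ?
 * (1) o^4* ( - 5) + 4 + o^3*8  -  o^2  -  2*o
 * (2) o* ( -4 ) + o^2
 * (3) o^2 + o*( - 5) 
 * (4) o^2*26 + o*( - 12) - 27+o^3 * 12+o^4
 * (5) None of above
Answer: 2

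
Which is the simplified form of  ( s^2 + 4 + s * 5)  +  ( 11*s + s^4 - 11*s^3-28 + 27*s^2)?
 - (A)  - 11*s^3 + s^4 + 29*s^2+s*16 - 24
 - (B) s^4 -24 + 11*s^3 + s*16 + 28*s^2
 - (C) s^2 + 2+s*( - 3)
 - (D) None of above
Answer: D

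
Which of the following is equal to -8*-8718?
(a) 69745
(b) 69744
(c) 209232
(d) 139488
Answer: b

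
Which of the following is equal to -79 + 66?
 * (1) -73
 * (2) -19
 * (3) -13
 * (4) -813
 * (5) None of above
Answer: 3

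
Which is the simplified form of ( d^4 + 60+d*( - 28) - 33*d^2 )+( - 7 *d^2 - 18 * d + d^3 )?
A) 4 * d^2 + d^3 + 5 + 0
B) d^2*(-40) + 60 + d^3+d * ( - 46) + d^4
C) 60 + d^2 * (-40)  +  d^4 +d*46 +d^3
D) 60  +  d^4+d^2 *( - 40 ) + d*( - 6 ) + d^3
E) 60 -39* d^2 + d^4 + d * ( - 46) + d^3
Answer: B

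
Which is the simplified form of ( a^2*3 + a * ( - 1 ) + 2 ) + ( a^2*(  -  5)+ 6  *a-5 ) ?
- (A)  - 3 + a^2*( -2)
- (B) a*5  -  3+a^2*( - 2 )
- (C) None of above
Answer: B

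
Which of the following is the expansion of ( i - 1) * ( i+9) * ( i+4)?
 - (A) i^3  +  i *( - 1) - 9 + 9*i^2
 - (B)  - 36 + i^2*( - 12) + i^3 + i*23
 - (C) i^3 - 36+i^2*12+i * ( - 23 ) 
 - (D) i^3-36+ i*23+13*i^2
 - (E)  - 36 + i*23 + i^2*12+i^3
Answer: E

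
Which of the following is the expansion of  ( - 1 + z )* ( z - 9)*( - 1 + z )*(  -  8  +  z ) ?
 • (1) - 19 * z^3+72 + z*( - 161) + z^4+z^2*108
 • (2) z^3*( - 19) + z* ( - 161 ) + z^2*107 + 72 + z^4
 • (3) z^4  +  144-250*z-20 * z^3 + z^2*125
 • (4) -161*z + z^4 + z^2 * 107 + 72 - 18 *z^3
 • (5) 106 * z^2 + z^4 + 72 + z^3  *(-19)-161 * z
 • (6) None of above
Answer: 2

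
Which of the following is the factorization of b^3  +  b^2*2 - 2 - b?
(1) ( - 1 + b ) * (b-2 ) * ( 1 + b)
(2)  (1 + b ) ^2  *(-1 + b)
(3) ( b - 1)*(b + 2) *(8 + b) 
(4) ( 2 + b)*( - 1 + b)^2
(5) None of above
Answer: 5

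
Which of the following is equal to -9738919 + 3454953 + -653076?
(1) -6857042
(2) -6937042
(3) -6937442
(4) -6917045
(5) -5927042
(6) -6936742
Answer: 2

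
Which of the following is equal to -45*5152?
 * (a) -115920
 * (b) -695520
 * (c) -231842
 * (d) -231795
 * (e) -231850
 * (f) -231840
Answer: f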